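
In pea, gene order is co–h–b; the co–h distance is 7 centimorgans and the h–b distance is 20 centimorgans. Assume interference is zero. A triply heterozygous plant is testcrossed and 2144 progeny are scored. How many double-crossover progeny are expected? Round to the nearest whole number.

30

Map distances give recombination frequencies of 0.070 and 0.200 for the two intervals.
With no interference, expected double-crossover frequency = 0.070 × 0.200 = 0.01400.
Expected number = 0.01400 × 2144 = 30.02 ≈ 30.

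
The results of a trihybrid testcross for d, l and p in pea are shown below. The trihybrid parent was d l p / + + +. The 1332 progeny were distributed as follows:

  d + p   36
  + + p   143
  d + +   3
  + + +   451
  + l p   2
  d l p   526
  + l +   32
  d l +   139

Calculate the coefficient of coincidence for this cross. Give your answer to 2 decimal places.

The two rarest classes, + l p and d + +, are the double crossovers. Comparing them with the parentals, only the d allele has switched, so d is the middle locus and the order is l – d – p.
l–d: (68 + 5)/1332 = 0.0548; d–p: (282 + 5)/1332 = 0.2155.
Expected DCO frequency = 0.0548 × 0.2155 ≈ 0.01181; observed = 5/1332 ≈ 0.00375.
Coefficient of coincidence = 0.00375/0.01181 ≈ 0.32.

0.32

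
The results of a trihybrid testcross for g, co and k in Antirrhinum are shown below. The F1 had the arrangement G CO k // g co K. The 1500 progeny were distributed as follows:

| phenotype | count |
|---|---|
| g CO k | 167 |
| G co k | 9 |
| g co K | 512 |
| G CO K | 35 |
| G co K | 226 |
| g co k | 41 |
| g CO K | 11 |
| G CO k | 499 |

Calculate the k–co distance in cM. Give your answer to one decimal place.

The two rarest classes, G co k and g CO K, are the double crossovers. Comparing them with the parentals, only the co allele has switched, so co is the middle locus and the order is k – co – g.
Crossovers in the k–co interval produce the single-crossover classes G CO K and g co k (35 + 41 = 76) plus the double crossovers (20).
RF(k–co) = (76 + 20) / 1500 = 96/1500 = 0.0640 → 6.4 cM.

6.4 cM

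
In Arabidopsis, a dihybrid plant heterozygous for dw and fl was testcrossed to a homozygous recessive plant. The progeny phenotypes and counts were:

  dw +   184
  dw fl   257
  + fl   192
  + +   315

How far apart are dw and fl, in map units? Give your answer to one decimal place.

The two most frequent classes, + + (315) and dw fl (257), are the parental types, so the F1 was + + / dw fl.
The recombinant classes are + fl and dw +: 192 + 184 = 376.
Recombination frequency = 376/948 = 0.3966 ≈ 39.7%, i.e. 39.7 map units.

39.7 map units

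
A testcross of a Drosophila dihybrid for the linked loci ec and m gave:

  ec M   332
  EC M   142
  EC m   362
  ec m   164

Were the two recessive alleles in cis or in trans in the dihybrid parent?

The two most frequent classes are EC m (362) and ec M (332); these are the parental (non-recombinant) types.
So the F1 carried EC m on one chromosome and ec M on the other — the recessive alleles are on opposite chromosomes (trans / repulsion).

trans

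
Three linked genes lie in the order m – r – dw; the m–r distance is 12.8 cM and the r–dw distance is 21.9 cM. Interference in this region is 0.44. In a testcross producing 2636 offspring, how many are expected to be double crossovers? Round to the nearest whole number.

Map distances give recombination frequencies of 0.128 and 0.219 for the two intervals.
With interference 0.44 (so coincidence = 0.56), expected double-crossover frequency = 0.128 × 0.219 × 0.56 = 0.01570.
Expected number = 0.01570 × 2636 = 41.38 ≈ 41.

41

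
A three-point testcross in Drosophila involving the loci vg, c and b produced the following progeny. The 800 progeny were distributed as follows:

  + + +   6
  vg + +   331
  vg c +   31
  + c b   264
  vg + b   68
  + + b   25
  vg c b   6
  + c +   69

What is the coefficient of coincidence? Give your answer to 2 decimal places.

The two most frequent reciprocal classes, vg + + and + c b, are the parental types, so the F1 was vg + + / + c b.
The two rarest classes, + + + and vg c b, are the double crossovers. Comparing them with the parentals, only the vg allele has switched, so vg is the middle locus and the order is b – vg – c.
b–vg: (137 + 12)/800 = 0.1862; vg–c: (56 + 12)/800 = 0.0850.
Expected DCO frequency = 0.1862 × 0.0850 ≈ 0.01583; observed = 12/800 ≈ 0.01500.
Coefficient of coincidence = 0.01500/0.01583 ≈ 0.95.

0.95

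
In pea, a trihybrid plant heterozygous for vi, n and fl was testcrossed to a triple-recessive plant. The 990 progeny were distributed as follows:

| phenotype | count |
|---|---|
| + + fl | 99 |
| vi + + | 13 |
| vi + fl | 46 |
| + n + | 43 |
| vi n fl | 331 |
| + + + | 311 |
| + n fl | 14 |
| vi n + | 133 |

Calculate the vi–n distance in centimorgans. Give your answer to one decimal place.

The two most frequent reciprocal classes, + + + and vi n fl, are the parental types, so the F1 was + + + / vi n fl.
The two rarest classes, vi + + and + n fl, are the double crossovers. Comparing them with the parentals, only the vi allele has switched, so vi is the middle locus and the order is fl – vi – n.
Crossovers in the vi–n interval produce the single-crossover classes + n + and vi + fl (43 + 46 = 89) plus the double crossovers (27).
RF(vi–n) = (89 + 27) / 990 = 116/990 = 0.1172 → 11.7 centimorgans.

11.7 centimorgans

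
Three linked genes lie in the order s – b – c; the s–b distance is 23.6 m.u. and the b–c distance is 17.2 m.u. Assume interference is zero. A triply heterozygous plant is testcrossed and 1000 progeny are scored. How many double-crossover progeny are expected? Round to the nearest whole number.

41

Map distances give recombination frequencies of 0.236 and 0.172 for the two intervals.
With no interference, expected double-crossover frequency = 0.236 × 0.172 = 0.04059.
Expected number = 0.04059 × 1000 = 40.59 ≈ 41.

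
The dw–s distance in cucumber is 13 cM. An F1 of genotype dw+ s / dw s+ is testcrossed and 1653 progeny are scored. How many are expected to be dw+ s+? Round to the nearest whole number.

A map distance of 13 cM corresponds to a recombination frequency of 0.130.
The F1 is dw+ s / dw s+, so dw+ s+ is a recombinant gamete class with expected frequency r/2 = 0.130/2 = 0.0650.
Expected number = 0.0650 × 1653 = 107.45 ≈ 107.

107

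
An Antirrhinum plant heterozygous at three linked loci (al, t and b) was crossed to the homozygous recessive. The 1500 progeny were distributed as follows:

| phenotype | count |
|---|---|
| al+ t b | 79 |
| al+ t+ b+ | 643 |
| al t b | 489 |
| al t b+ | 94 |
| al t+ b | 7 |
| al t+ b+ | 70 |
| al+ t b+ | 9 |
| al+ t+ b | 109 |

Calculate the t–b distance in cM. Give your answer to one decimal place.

14.6 cM

The two most frequent reciprocal classes, al+ t+ b+ and al t b, are the parental types, so the F1 was al+ t+ b+ / al t b.
The two rarest classes, al+ t b+ and al t+ b, are the double crossovers. Comparing them with the parentals, only the t allele has switched, so t is the middle locus and the order is b – t – al.
Crossovers in the b–t interval produce the single-crossover classes al+ t+ b and al t b+ (109 + 94 = 203) plus the double crossovers (16).
RF(b–t) = (203 + 16) / 1500 = 219/1500 = 0.1460 → 14.6 cM.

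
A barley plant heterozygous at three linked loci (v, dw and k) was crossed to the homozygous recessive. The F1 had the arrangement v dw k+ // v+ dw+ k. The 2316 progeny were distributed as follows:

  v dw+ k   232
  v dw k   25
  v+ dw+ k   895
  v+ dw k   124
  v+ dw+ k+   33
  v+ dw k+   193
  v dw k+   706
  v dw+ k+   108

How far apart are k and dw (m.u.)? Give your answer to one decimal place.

The two rarest classes, v dw k and v+ dw+ k+, are the double crossovers. Comparing them with the parentals, only the k allele has switched, so k is the middle locus and the order is v – k – dw.
Crossovers in the k–dw interval produce the single-crossover classes v dw+ k+ and v+ dw k (108 + 124 = 232) plus the double crossovers (58).
RF(k–dw) = (232 + 58) / 2316 = 290/2316 = 0.1252 → 12.5 m.u.

12.5 m.u.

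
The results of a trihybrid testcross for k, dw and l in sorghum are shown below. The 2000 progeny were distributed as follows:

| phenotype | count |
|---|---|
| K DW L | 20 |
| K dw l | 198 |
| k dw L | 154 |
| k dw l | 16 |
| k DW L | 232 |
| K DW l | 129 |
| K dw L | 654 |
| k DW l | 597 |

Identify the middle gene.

The two most frequent reciprocal classes, K dw L and k DW l, are the parental types, so the F1 was K dw L / k DW l.
The two rarest classes, K DW L and k dw l, are the double crossovers. Comparing them with the parentals, only the dw allele has switched, so dw is the middle locus and the order is k – dw – l.

dw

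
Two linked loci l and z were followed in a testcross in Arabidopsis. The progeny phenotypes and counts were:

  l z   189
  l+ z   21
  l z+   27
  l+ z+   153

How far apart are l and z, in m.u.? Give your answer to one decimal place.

The two most frequent classes, l+ z+ (153) and l z (189), are the parental types, so the F1 was l+ z+ / l z.
The recombinant classes are l+ z and l z+: 21 + 27 = 48.
Recombination frequency = 48/390 = 0.1231 ≈ 12.3%, i.e. 12.3 m.u.

12.3 m.u.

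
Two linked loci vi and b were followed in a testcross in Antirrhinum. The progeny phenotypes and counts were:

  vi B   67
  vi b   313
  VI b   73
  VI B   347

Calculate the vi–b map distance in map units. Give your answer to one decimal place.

17.5 map units

The two most frequent classes, VI B (347) and vi b (313), are the parental types, so the F1 was VI B / vi b.
The recombinant classes are VI b and vi B: 73 + 67 = 140.
Recombination frequency = 140/800 = 0.1750 ≈ 17.5%, i.e. 17.5 map units.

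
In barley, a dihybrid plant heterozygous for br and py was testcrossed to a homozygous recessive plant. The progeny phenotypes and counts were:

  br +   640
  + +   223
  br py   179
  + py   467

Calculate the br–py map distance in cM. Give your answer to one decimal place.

26.6 cM

The two most frequent classes, + py (467) and br + (640), are the parental types, so the F1 was + py / br +.
The recombinant classes are + + and br py: 223 + 179 = 402.
Recombination frequency = 402/1509 = 0.2664 ≈ 26.6%, i.e. 26.6 cM.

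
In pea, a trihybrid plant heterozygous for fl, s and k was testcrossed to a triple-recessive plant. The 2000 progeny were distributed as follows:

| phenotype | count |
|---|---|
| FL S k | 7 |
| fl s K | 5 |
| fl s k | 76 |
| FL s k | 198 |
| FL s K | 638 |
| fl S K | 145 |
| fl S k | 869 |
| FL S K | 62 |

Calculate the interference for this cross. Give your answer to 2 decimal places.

0.55

The two most frequent reciprocal classes, FL s K and fl S k, are the parental types, so the F1 was FL s K / fl S k.
The two rarest classes, fl s K and FL S k, are the double crossovers. Comparing them with the parentals, only the fl allele has switched, so fl is the middle locus and the order is s – fl – k.
s–fl: (138 + 12)/2000 = 0.0750; fl–k: (343 + 12)/2000 = 0.1775.
Expected DCO frequency = 0.0750 × 0.1775 ≈ 0.01331; observed = 12/2000 ≈ 0.00600.
Coefficient of coincidence = 0.00600/0.01331 ≈ 0.45; interference = 1 − 0.45 = 0.55.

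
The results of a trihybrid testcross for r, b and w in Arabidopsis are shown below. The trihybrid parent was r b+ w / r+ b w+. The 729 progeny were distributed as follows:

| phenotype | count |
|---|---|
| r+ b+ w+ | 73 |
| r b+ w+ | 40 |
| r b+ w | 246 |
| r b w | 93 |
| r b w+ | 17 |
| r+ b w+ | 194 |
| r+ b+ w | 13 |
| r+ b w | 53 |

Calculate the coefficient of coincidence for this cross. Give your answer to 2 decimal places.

The two rarest classes, r+ b+ w and r b w+, are the double crossovers. Comparing them with the parentals, only the r allele has switched, so r is the middle locus and the order is w – r – b.
w–r: (93 + 30)/729 = 0.1687; r–b: (166 + 30)/729 = 0.2689.
Expected DCO frequency = 0.1687 × 0.2689 ≈ 0.04536; observed = 30/729 ≈ 0.04115.
Coefficient of coincidence = 0.04115/0.04536 ≈ 0.91.

0.91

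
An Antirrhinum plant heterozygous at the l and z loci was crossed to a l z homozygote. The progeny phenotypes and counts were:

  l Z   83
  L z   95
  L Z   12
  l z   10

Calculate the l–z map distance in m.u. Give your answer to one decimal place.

11.0 m.u.

The two most frequent classes, L z (95) and l Z (83), are the parental types, so the F1 was L z / l Z.
The recombinant classes are L Z and l z: 12 + 10 = 22.
Recombination frequency = 22/200 = 0.1100 ≈ 11.0%, i.e. 11.0 m.u.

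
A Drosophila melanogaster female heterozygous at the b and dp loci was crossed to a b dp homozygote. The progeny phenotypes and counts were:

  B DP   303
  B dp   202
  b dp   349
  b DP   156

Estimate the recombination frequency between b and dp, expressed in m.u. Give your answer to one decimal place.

35.4 m.u.

The two most frequent classes, B DP (303) and b dp (349), are the parental types, so the F1 was B DP / b dp.
The recombinant classes are B dp and b DP: 202 + 156 = 358.
Recombination frequency = 358/1010 = 0.3545 ≈ 35.4%, i.e. 35.4 m.u.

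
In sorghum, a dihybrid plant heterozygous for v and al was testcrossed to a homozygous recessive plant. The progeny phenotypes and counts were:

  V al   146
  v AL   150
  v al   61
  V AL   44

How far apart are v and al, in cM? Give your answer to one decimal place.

The two most frequent classes, V al (146) and v AL (150), are the parental types, so the F1 was V al / v AL.
The recombinant classes are V AL and v al: 44 + 61 = 105.
Recombination frequency = 105/401 = 0.2618 ≈ 26.2%, i.e. 26.2 cM.

26.2 cM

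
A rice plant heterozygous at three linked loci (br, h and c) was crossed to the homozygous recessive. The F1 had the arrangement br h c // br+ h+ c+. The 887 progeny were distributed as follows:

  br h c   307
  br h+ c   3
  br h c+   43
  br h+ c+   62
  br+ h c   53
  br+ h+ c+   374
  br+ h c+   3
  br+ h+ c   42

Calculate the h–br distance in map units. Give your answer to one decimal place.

13.6 map units

The two rarest classes, br h+ c and br+ h c+, are the double crossovers. Comparing them with the parentals, only the h allele has switched, so h is the middle locus and the order is c – h – br.
Crossovers in the h–br interval produce the single-crossover classes br+ h c and br h+ c+ (53 + 62 = 115) plus the double crossovers (6).
RF(h–br) = (115 + 6) / 887 = 121/887 = 0.1364 → 13.6 map units.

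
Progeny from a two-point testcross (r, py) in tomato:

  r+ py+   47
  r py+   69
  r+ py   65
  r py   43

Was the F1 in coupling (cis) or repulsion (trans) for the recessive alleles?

trans

The two most frequent classes are r+ py (65) and r py+ (69); these are the parental (non-recombinant) types.
So the F1 carried r+ py on one chromosome and r py+ on the other — the recessive alleles are on opposite chromosomes (trans / repulsion).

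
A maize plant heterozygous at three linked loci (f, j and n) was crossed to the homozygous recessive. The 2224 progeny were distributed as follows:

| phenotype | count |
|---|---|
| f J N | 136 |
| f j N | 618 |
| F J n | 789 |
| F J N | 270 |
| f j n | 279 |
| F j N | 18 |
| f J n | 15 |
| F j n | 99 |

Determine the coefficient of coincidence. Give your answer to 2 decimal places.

The two most frequent reciprocal classes, F J n and f j N, are the parental types, so the F1 was F J n / f j N.
The two rarest classes, f J n and F j N, are the double crossovers. Comparing them with the parentals, only the f allele has switched, so f is the middle locus and the order is n – f – j.
n–f: (549 + 33)/2224 = 0.2617; f–j: (235 + 33)/2224 = 0.1205.
Expected DCO frequency = 0.2617 × 0.1205 ≈ 0.03153; observed = 33/2224 ≈ 0.01484.
Coefficient of coincidence = 0.01484/0.03153 ≈ 0.47.

0.47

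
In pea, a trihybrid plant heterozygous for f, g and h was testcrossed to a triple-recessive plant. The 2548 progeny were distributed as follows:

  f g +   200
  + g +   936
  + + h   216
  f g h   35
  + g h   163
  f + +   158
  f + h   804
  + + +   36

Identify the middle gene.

g

The two most frequent reciprocal classes, + g + and f + h, are the parental types, so the F1 was + g + / f + h.
The two rarest classes, + + + and f g h, are the double crossovers. Comparing them with the parentals, only the g allele has switched, so g is the middle locus and the order is h – g – f.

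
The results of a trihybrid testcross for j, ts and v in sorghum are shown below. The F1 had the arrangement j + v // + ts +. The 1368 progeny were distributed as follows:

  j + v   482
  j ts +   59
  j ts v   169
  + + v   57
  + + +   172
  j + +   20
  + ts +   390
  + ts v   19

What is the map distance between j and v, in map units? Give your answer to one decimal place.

11.3 map units

The two rarest classes, j + + and + ts v, are the double crossovers. Comparing them with the parentals, only the v allele has switched, so v is the middle locus and the order is ts – v – j.
Crossovers in the v–j interval produce the single-crossover classes + + v and j ts + (57 + 59 = 116) plus the double crossovers (39).
RF(v–j) = (116 + 39) / 1368 = 155/1368 = 0.1133 → 11.3 map units.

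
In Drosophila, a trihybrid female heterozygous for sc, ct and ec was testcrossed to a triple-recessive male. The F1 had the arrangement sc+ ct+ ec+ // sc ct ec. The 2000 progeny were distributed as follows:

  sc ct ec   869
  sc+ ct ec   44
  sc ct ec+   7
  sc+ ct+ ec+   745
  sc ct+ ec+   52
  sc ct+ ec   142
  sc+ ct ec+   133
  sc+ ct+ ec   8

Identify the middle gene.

ec

The two rarest classes, sc+ ct+ ec and sc ct ec+, are the double crossovers. Comparing them with the parentals, only the ec allele has switched, so ec is the middle locus and the order is sc – ec – ct.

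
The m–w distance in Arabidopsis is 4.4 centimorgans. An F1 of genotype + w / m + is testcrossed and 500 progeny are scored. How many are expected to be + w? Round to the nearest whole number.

A map distance of 4.4 centimorgans corresponds to a recombination frequency of 0.044.
The F1 is + w / m +, so + w is a parental gamete class with expected frequency (1 − r)/2 = 0.956/2 = 0.4780.
Expected number = 0.4780 × 500 = 239.00 ≈ 239.

239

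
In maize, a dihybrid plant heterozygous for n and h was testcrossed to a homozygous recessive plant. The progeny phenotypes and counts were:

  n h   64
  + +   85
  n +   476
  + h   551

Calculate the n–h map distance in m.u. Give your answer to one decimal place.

12.7 m.u.

The two most frequent classes, + h (551) and n + (476), are the parental types, so the F1 was + h / n +.
The recombinant classes are + + and n h: 85 + 64 = 149.
Recombination frequency = 149/1176 = 0.1267 ≈ 12.7%, i.e. 12.7 m.u.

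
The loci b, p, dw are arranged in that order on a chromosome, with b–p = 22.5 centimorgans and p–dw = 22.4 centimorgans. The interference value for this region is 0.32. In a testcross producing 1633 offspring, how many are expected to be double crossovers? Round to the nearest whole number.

56

Map distances give recombination frequencies of 0.225 and 0.224 for the two intervals.
With interference 0.32 (so coincidence = 0.68), expected double-crossover frequency = 0.225 × 0.224 × 0.68 = 0.03427.
Expected number = 0.03427 × 1633 = 55.97 ≈ 56.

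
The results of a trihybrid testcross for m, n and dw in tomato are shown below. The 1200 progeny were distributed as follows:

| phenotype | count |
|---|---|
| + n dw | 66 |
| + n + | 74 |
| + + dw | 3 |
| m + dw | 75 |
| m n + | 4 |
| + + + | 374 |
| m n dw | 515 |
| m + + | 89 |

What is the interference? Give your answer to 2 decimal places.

The two most frequent reciprocal classes, m n dw and + + +, are the parental types, so the F1 was m n dw / + + +.
The two rarest classes, m n + and + + dw, are the double crossovers. Comparing them with the parentals, only the dw allele has switched, so dw is the middle locus and the order is m – dw – n.
m–dw: (155 + 7)/1200 = 0.1350; dw–n: (149 + 7)/1200 = 0.1300.
Expected DCO frequency = 0.1350 × 0.1300 ≈ 0.01755; observed = 7/1200 ≈ 0.00583.
Coefficient of coincidence = 0.00583/0.01755 ≈ 0.33; interference = 1 − 0.33 = 0.67.

0.67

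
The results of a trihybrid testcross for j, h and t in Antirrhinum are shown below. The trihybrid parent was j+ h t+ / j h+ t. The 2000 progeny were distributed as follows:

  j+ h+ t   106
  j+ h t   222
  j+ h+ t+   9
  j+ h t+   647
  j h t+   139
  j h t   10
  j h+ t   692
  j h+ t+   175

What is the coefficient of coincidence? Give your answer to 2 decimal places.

0.35

The two rarest classes, j+ h+ t+ and j h t, are the double crossovers. Comparing them with the parentals, only the h allele has switched, so h is the middle locus and the order is t – h – j.
t–h: (397 + 19)/2000 = 0.2080; h–j: (245 + 19)/2000 = 0.1320.
Expected DCO frequency = 0.2080 × 0.1320 ≈ 0.02746; observed = 19/2000 ≈ 0.00950.
Coefficient of coincidence = 0.00950/0.02746 ≈ 0.35.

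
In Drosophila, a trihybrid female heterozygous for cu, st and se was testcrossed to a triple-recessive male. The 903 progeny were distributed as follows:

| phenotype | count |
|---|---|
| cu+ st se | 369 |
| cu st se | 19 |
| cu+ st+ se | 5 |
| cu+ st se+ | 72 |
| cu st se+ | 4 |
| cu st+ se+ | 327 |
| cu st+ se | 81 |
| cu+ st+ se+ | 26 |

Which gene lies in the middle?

The two most frequent reciprocal classes, cu st+ se+ and cu+ st se, are the parental types, so the F1 was cu st+ se+ / cu+ st se.
The two rarest classes, cu st se+ and cu+ st+ se, are the double crossovers. Comparing them with the parentals, only the st allele has switched, so st is the middle locus and the order is se – st – cu.

st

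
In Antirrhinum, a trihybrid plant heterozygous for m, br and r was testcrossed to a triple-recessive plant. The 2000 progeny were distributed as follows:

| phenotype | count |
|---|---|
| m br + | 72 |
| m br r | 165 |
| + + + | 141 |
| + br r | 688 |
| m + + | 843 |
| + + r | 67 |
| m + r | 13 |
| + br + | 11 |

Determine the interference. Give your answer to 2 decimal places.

0.11

The two most frequent reciprocal classes, m + + and + br r, are the parental types, so the F1 was m + + / + br r.
The two rarest classes, m + r and + br +, are the double crossovers. Comparing them with the parentals, only the r allele has switched, so r is the middle locus and the order is m – r – br.
m–r: (306 + 24)/2000 = 0.1650; r–br: (139 + 24)/2000 = 0.0815.
Expected DCO frequency = 0.1650 × 0.0815 ≈ 0.01345; observed = 24/2000 ≈ 0.01200.
Coefficient of coincidence = 0.01200/0.01345 ≈ 0.89; interference = 1 − 0.89 = 0.11.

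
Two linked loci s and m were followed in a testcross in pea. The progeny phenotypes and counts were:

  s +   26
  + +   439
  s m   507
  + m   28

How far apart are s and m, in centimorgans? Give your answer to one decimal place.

The two most frequent classes, + + (439) and s m (507), are the parental types, so the F1 was + + / s m.
The recombinant classes are + m and s +: 28 + 26 = 54.
Recombination frequency = 54/1000 = 0.0540 ≈ 5.4%, i.e. 5.4 centimorgans.

5.4 centimorgans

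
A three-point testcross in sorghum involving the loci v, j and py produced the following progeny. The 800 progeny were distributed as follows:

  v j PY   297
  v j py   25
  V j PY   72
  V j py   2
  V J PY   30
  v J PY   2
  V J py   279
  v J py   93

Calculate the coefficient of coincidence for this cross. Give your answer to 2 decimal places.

0.32

The two most frequent reciprocal classes, v j PY and V J py, are the parental types, so the F1 was v j PY / V J py.
The two rarest classes, v J PY and V j py, are the double crossovers. Comparing them with the parentals, only the j allele has switched, so j is the middle locus and the order is v – j – py.
v–j: (165 + 4)/800 = 0.2112; j–py: (55 + 4)/800 = 0.0737.
Expected DCO frequency = 0.2112 × 0.0737 ≈ 0.01557; observed = 4/800 ≈ 0.00500.
Coefficient of coincidence = 0.00500/0.01557 ≈ 0.32.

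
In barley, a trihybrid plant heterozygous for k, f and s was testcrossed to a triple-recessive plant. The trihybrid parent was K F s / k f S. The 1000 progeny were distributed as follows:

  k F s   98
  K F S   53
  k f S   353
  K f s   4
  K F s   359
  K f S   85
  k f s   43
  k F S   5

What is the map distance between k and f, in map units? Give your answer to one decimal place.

The two rarest classes, K f s and k F S, are the double crossovers. Comparing them with the parentals, only the f allele has switched, so f is the middle locus and the order is k – f – s.
Crossovers in the k–f interval produce the single-crossover classes k F s and K f S (98 + 85 = 183) plus the double crossovers (9).
RF(k–f) = (183 + 9) / 1000 = 192/1000 = 0.1920 → 19.2 map units.

19.2 map units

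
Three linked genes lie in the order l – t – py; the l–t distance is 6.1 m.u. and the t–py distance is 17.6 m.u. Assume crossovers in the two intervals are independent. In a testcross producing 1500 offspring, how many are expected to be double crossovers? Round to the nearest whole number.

Map distances give recombination frequencies of 0.061 and 0.176 for the two intervals.
With no interference, expected double-crossover frequency = 0.061 × 0.176 = 0.01074.
Expected number = 0.01074 × 1500 = 16.10 ≈ 16.

16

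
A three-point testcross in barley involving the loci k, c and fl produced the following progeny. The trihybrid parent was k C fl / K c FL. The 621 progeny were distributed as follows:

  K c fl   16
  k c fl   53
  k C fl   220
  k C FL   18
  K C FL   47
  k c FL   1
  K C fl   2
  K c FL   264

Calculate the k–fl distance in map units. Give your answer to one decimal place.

The two rarest classes, K C fl and k c FL, are the double crossovers. Comparing them with the parentals, only the k allele has switched, so k is the middle locus and the order is fl – k – c.
Crossovers in the fl–k interval produce the single-crossover classes k C FL and K c fl (18 + 16 = 34) plus the double crossovers (3).
RF(fl–k) = (34 + 3) / 621 = 37/621 = 0.0596 → 6.0 map units.

6.0 map units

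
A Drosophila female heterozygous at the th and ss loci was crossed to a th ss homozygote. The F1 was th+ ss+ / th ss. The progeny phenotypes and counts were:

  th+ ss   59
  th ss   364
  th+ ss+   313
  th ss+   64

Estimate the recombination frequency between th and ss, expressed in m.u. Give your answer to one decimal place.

The recombinant classes are th+ ss and th ss+: 59 + 64 = 123.
Recombination frequency = 123/800 = 0.1537 ≈ 15.4%, i.e. 15.4 m.u.

15.4 m.u.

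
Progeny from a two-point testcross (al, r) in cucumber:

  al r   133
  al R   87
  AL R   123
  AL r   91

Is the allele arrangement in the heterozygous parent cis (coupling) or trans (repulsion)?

cis

The two most frequent classes are AL R (123) and al r (133); these are the parental (non-recombinant) types.
So the F1 carried AL R on one chromosome and al r on the other — the recessive alleles are on the same chromosome (cis / coupling).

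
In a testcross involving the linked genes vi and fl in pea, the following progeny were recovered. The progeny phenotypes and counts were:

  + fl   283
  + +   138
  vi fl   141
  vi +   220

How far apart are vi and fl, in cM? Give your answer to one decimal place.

35.7 cM

The two most frequent classes, + fl (283) and vi + (220), are the parental types, so the F1 was + fl / vi +.
The recombinant classes are + + and vi fl: 138 + 141 = 279.
Recombination frequency = 279/782 = 0.3568 ≈ 35.7%, i.e. 35.7 cM.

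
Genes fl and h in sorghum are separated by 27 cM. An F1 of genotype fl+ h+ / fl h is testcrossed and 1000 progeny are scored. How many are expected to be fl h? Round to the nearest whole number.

365

A map distance of 27 cM corresponds to a recombination frequency of 0.270.
The F1 is fl+ h+ / fl h, so fl h is a parental gamete class with expected frequency (1 − r)/2 = 0.730/2 = 0.3650.
Expected number = 0.3650 × 1000 = 365.00 ≈ 365.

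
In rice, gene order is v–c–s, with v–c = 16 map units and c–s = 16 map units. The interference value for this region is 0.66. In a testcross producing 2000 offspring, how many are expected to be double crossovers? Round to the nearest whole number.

Map distances give recombination frequencies of 0.160 and 0.160 for the two intervals.
With interference 0.66 (so coincidence = 0.34), expected double-crossover frequency = 0.160 × 0.160 × 0.34 = 0.00870.
Expected number = 0.00870 × 2000 = 17.41 ≈ 17.

17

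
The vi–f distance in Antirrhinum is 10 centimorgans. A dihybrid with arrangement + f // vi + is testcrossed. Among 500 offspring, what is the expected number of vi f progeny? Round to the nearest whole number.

25

A map distance of 10 centimorgans corresponds to a recombination frequency of 0.100.
The F1 is + f / vi +, so vi f is a recombinant gamete class with expected frequency r/2 = 0.100/2 = 0.0500.
Expected number = 0.0500 × 500 = 25.00 ≈ 25.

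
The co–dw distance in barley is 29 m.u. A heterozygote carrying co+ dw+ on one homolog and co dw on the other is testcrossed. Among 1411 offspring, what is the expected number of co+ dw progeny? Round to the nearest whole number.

A map distance of 29 m.u. corresponds to a recombination frequency of 0.290.
The F1 is co+ dw+ / co dw, so co+ dw is a recombinant gamete class with expected frequency r/2 = 0.290/2 = 0.1450.
Expected number = 0.1450 × 1411 = 204.59 ≈ 205.

205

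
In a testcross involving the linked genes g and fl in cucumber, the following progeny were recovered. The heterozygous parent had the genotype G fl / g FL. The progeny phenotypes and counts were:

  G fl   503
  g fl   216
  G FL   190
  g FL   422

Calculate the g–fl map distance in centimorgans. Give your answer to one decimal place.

The recombinant classes are G FL and g fl: 190 + 216 = 406.
Recombination frequency = 406/1331 = 0.3050 ≈ 30.5%, i.e. 30.5 centimorgans.

30.5 centimorgans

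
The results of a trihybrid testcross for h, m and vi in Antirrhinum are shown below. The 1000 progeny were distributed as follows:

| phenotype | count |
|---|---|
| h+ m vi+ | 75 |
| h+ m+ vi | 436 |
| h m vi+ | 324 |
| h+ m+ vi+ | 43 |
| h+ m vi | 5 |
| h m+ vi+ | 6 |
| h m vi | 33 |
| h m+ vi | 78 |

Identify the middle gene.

m

The two most frequent reciprocal classes, h m vi+ and h+ m+ vi, are the parental types, so the F1 was h m vi+ / h+ m+ vi.
The two rarest classes, h m+ vi+ and h+ m vi, are the double crossovers. Comparing them with the parentals, only the m allele has switched, so m is the middle locus and the order is h – m – vi.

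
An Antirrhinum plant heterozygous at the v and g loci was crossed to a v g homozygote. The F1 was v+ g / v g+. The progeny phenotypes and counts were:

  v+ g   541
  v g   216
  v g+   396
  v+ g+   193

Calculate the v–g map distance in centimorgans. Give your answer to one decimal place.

The recombinant classes are v+ g+ and v g: 193 + 216 = 409.
Recombination frequency = 409/1346 = 0.3039 ≈ 30.4%, i.e. 30.4 centimorgans.

30.4 centimorgans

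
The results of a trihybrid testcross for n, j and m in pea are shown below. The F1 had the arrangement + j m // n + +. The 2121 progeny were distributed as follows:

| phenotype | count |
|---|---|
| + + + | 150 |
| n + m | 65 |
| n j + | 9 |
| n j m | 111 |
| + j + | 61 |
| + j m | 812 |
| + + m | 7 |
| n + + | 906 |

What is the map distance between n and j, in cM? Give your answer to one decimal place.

The two rarest classes, + + m and n j +, are the double crossovers. Comparing them with the parentals, only the j allele has switched, so j is the middle locus and the order is m – j – n.
Crossovers in the j–n interval produce the single-crossover classes n j m and + + + (111 + 150 = 261) plus the double crossovers (16).
RF(j–n) = (261 + 16) / 2121 = 277/2121 = 0.1306 → 13.1 cM.

13.1 cM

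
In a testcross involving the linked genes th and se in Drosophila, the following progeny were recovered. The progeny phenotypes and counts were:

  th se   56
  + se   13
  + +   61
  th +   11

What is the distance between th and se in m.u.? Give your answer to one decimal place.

The two most frequent classes, + + (61) and th se (56), are the parental types, so the F1 was + + / th se.
The recombinant classes are + se and th +: 13 + 11 = 24.
Recombination frequency = 24/141 = 0.1702 ≈ 17.0%, i.e. 17.0 m.u.

17.0 m.u.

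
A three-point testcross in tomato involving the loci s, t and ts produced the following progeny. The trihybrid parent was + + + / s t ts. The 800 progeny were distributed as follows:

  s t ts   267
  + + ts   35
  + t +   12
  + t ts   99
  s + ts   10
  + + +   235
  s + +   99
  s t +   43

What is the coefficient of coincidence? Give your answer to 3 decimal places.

0.800

The two rarest classes, + t + and s + ts, are the double crossovers. Comparing them with the parentals, only the t allele has switched, so t is the middle locus and the order is ts – t – s.
ts–t: (78 + 22)/800 = 0.1250; t–s: (198 + 22)/800 = 0.2750.
Expected DCO frequency = 0.1250 × 0.2750 ≈ 0.03438; observed = 22/800 ≈ 0.02750.
Coefficient of coincidence = 0.02750/0.03438 ≈ 0.800.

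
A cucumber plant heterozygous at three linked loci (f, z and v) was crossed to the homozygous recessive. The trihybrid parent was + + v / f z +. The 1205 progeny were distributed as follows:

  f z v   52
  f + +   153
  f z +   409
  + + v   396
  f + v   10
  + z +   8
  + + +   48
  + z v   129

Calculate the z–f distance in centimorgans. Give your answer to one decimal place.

The two rarest classes, f + v and + z +, are the double crossovers. Comparing them with the parentals, only the f allele has switched, so f is the middle locus and the order is v – f – z.
Crossovers in the f–z interval produce the single-crossover classes + z v and f + + (129 + 153 = 282) plus the double crossovers (18).
RF(f–z) = (282 + 18) / 1205 = 300/1205 = 0.2490 → 24.9 centimorgans.

24.9 centimorgans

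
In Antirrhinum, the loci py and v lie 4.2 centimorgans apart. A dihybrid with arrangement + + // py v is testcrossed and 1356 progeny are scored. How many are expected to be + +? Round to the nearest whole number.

A map distance of 4.2 centimorgans corresponds to a recombination frequency of 0.042.
The F1 is + + / py v, so + + is a parental gamete class with expected frequency (1 − r)/2 = 0.958/2 = 0.4790.
Expected number = 0.4790 × 1356 = 649.52 ≈ 650.

650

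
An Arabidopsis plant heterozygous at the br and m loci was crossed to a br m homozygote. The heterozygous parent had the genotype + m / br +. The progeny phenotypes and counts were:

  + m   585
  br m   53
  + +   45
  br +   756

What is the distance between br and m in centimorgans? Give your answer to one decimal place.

6.8 centimorgans

The recombinant classes are + + and br m: 45 + 53 = 98.
Recombination frequency = 98/1439 = 0.0681 ≈ 6.8%, i.e. 6.8 centimorgans.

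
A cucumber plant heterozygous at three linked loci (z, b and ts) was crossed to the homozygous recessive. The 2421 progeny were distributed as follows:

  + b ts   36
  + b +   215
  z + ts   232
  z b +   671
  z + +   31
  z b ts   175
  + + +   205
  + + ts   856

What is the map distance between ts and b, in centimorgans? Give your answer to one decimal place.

The two most frequent reciprocal classes, z b + and + + ts, are the parental types, so the F1 was z b + / + + ts.
The two rarest classes, z + + and + b ts, are the double crossovers. Comparing them with the parentals, only the b allele has switched, so b is the middle locus and the order is z – b – ts.
Crossovers in the b–ts interval produce the single-crossover classes z b ts and + + + (175 + 205 = 380) plus the double crossovers (67).
RF(b–ts) = (380 + 67) / 2421 = 447/2421 = 0.1846 → 18.5 centimorgans.

18.5 centimorgans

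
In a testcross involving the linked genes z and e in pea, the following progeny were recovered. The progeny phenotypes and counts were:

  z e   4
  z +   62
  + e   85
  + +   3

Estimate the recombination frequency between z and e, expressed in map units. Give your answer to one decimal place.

4.5 map units

The two most frequent classes, + e (85) and z + (62), are the parental types, so the F1 was + e / z +.
The recombinant classes are + + and z e: 3 + 4 = 7.
Recombination frequency = 7/154 = 0.0455 ≈ 4.5%, i.e. 4.5 map units.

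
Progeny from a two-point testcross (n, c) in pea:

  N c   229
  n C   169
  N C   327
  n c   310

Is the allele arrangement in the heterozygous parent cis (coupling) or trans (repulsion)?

cis

The two most frequent classes are N C (327) and n c (310); these are the parental (non-recombinant) types.
So the F1 carried N C on one chromosome and n c on the other — the recessive alleles are on the same chromosome (cis / coupling).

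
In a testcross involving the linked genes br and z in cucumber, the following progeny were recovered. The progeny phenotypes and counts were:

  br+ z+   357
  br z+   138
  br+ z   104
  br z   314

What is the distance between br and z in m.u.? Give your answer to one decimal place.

26.5 m.u.

The two most frequent classes, br+ z+ (357) and br z (314), are the parental types, so the F1 was br+ z+ / br z.
The recombinant classes are br+ z and br z+: 104 + 138 = 242.
Recombination frequency = 242/913 = 0.2651 ≈ 26.5%, i.e. 26.5 m.u.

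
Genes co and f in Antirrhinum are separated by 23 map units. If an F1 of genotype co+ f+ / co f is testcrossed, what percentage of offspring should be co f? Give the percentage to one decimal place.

A map distance of 23 map units corresponds to a recombination frequency of 0.230.
The F1 is co+ f+ / co f, so co f is a parental gamete class with expected frequency (1 − r)/2 = 0.770/2 = 0.3850.
That is 0.3850 = 38.5% of the progeny.

38.5%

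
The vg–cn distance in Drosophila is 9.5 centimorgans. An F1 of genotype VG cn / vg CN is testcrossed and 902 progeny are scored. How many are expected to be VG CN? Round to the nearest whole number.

A map distance of 9.5 centimorgans corresponds to a recombination frequency of 0.095.
The F1 is VG cn / vg CN, so VG CN is a recombinant gamete class with expected frequency r/2 = 0.095/2 = 0.0475.
Expected number = 0.0475 × 902 = 42.84 ≈ 43.

43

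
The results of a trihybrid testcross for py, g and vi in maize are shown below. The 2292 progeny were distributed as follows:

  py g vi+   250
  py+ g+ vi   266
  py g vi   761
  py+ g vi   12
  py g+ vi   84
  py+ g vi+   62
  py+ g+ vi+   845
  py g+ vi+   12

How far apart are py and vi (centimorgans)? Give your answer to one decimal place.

The two most frequent reciprocal classes, py g vi and py+ g+ vi+, are the parental types, so the F1 was py g vi / py+ g+ vi+.
The two rarest classes, py+ g vi and py g+ vi+, are the double crossovers. Comparing them with the parentals, only the py allele has switched, so py is the middle locus and the order is g – py – vi.
Crossovers in the py–vi interval produce the single-crossover classes py g vi+ and py+ g+ vi (250 + 266 = 516) plus the double crossovers (24).
RF(py–vi) = (516 + 24) / 2292 = 540/2292 = 0.2356 → 23.6 centimorgans.

23.6 centimorgans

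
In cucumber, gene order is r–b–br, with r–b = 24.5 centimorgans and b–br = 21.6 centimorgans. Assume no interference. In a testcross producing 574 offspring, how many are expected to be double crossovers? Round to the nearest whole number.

Map distances give recombination frequencies of 0.245 and 0.216 for the two intervals.
With no interference, expected double-crossover frequency = 0.245 × 0.216 = 0.05292.
Expected number = 0.05292 × 574 = 30.38 ≈ 30.

30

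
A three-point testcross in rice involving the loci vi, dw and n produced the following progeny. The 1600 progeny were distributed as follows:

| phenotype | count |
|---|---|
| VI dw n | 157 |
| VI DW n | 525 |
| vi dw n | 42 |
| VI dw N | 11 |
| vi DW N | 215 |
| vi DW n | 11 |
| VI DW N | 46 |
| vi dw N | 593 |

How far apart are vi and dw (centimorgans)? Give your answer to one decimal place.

The two most frequent reciprocal classes, vi dw N and VI DW n, are the parental types, so the F1 was vi dw N / VI DW n.
The two rarest classes, VI dw N and vi DW n, are the double crossovers. Comparing them with the parentals, only the vi allele has switched, so vi is the middle locus and the order is n – vi – dw.
Crossovers in the vi–dw interval produce the single-crossover classes vi DW N and VI dw n (215 + 157 = 372) plus the double crossovers (22).
RF(vi–dw) = (372 + 22) / 1600 = 394/1600 = 0.2462 → 24.6 centimorgans.

24.6 centimorgans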